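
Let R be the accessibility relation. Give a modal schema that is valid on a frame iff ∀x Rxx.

A defining formula is □q → q (the T axiom).
Suppose □q→q is valid. At any x set V(q)={w : Rxw}. Then □q holds at x, so q holds at x, i.e. Rxx.

□q → q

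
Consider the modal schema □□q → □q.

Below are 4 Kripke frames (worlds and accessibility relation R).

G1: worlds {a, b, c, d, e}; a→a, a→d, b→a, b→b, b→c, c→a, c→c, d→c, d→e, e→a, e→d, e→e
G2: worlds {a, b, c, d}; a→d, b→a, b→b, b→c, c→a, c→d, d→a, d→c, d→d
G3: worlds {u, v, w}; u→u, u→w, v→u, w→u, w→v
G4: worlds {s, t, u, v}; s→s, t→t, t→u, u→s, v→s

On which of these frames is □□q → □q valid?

The schema corresponds to density: ∀x ∀y (Rxy → ∃z (Rxz ∧ Rzy)).
G1: satisfies the condition.
G2: satisfies the condition.
G3: fails — Rwv but no z with Rwz and Rzv.
G4: satisfies the condition.
Valid on: G1, G2, G4.

G1, G2, G4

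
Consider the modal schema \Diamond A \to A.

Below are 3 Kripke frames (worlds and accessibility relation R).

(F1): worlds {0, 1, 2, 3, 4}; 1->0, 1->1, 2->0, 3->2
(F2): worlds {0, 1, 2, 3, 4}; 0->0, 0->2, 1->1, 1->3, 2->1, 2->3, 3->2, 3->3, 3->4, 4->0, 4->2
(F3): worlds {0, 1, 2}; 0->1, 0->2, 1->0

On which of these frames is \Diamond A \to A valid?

Frame correspondent (Sahlqvist): \forall x \forall y (xRy \to \exists w (y = w \wedge x = w)) — i.e. a generalized confluence (Geach) condition.
(F1): fails — 1R0 but 0 ≠ 1.
(F2): fails — 0R2 but 2 ≠ 0.
(F3): fails — 0R1 but 1 ≠ 0.

none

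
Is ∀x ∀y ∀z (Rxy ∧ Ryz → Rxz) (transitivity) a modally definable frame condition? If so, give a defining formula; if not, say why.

Yes — defined by □q → □□q

Yes: it is transitivity, defined by the 4 schema □q → □□q.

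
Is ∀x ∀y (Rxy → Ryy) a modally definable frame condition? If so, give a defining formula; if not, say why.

This is a Sahlqvist condition; the T□ axiom □(□q → q) defines it.
Suppose □(□q→q) is valid. Take Rxy and set V(q)={w : Ryw}. Then at y, □q holds; since □(□q→q) at x, □q→q at y, so q at y, i.e. Ryy.

Yes, by □(□q → q)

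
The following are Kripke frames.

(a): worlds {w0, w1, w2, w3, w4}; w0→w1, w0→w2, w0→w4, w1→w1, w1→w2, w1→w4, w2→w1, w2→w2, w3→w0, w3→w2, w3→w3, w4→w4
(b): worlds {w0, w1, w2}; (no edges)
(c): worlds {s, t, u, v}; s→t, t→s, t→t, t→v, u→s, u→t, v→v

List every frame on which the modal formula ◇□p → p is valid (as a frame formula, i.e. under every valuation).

The schema corresponds to a generalized confluence (Geach) condition: ∀x ∀y (xRy → ∃w (yRw ∧ x = w)).
(a): fails — w0Rw1 but no w with w1Rw and w0=w.
(b): condition met.
(c): fails — tRv but no w with vRw and t=w.

(b)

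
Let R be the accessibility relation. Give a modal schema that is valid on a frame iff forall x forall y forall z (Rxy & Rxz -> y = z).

The condition is partial functionality. The CD schema ◇p → □p defines it.
Suppose ◇p→□p is valid. Take Rxy, Rxz and set V(p)={y}. Then ◇p at x, so □p at x, so p at z, i.e. z=y.

◇p → □p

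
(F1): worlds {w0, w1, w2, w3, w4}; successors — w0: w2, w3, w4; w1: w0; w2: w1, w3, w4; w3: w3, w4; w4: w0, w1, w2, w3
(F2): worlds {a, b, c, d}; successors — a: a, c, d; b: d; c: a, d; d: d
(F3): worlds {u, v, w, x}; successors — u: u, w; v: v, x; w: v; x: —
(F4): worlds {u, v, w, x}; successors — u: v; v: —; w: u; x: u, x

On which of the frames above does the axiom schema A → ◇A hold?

none

This is the axiom for a generalized confluence (Geach) condition; its first-order frame correspondent is ∀x ∃w (x = w ∧ xRw).
(F1): fails — at w0 but no w with w0=w and w0Rw.
(F2): fails — at b but no w with b=w and bRw.
(F3): fails — at w but no t with w=t and wRt.
(F4): fails — at u but no t with u=t and uRt.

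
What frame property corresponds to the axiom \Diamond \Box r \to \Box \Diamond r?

convergence

This schema is the .2 axiom.
Its frame correspondent is convergence — \forall x \forall y \forall z (Rxy \wedge Rxz \to \exists w (Ryw \wedge Rzw)).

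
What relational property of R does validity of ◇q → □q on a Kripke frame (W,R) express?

partial functionality: ∀x ∀y ∀z (Rxy ∧ Rxz → y = z)

Suppose ◇q→□q is valid. Take Rxy, Rxz and set V(q)={y}. Then ◇q at x, so □q at x, so q at z, i.e. z=y.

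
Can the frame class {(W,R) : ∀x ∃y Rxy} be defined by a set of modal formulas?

Yes, by □p → ◇p

The condition is seriality. A defining modal formula is □p → ◇p.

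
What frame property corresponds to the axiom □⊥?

Emptiness of R

This is the Ver axiom.
It corresponds to emptiness of R: ∀x ∀y ¬Rxy.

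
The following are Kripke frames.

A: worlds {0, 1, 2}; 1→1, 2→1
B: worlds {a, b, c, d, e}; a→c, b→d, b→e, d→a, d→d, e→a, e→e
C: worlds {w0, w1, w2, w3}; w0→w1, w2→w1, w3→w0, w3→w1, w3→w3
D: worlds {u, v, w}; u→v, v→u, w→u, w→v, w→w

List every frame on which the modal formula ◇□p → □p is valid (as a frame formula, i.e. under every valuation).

This is the axiom for a generalized confluence (Geach) condition; its first-order frame correspondent is ∀x ∀y ∀z ((xRy ∧ xRz) → ∃w (yRw ∧ z = w)).
A: ✓.
B: fails — aRc, aRc but no w with cRw and c=w.
C: fails — w0Rw1, w0Rw1 but no w with w1Rw and w1=w.
D: fails — uRv, uRv but no t with vRt and v=t.
Valid on: A.

A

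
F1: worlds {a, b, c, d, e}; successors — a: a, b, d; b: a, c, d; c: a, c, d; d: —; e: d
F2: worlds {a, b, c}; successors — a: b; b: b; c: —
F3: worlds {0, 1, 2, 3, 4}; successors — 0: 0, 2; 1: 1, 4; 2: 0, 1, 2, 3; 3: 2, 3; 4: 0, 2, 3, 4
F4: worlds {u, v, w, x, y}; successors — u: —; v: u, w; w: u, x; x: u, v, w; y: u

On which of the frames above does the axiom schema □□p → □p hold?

F2, F3

Frame correspondent (Sahlqvist): ∀x ∀y (Rxy → ∃z (Rxz ∧ Rzy)) — i.e. density.
F1: fails — Red but no z with Rez and Rzd.
F2: holds.
F3: holds.
F4: fails — Rwx but no z with Rwz and Rzx.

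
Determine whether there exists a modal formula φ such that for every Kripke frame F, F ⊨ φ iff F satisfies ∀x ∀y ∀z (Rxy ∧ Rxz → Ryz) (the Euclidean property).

This is a Sahlqvist condition; the 5 axiom ◇p → □◇p defines it.
Suppose ◇p→□◇p is valid. Take Rxy, Rxz and set V(p)={y}. Then ◇p at x, so □◇p at x, so ◇p at z, so some w with Rzw has p; w=y, i.e. Rzy. By symmetry of the argument, Ryz.

Yes — defined by ◇p → □◇p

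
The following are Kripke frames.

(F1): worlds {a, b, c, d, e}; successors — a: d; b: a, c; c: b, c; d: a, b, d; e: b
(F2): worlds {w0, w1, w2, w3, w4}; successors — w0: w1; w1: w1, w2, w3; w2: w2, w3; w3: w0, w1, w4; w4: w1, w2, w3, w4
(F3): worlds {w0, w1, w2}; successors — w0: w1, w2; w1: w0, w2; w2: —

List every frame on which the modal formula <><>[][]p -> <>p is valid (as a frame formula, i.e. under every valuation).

This is the axiom for a generalized confluence (Geach) condition; its first-order frame correspondent is forall x forall y (x R^2 y -> exists w (y R^2 w & xRw)).
(F1): condition met.
(F2): condition met.
(F3): fails — w0R²w2 but no w with w2R²w and w0Rw.
Valid on: (F1), (F2).

(F1), (F2)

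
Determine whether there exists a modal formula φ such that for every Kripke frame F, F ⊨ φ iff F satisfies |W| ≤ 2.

If a class were modally definable it would be closed under disjoint unions (Goldblatt–Thomason).
Any modal formula valid on each of 3 disjoint one-world frames is valid on their disjoint union (validity is preserved under disjoint unions). Each one-world frame has |W|=1≤2, but the union has |W|=3.
Hence having at most 2 worlds is not modally definable.

No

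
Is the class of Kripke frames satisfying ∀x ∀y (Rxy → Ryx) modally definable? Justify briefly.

Yes: it is symmetry, defined by the B schema p → □◇p.
Suppose p→□◇p is valid. Take Rxy and set V(p)={x}. Then p at x, so □◇p at x, so ◇p at y, so some z with Ryz has p; z=x, i.e. Ryx.

Definable; p → □◇p defines it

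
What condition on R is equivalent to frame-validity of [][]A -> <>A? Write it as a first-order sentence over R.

forall x exists w (x R^2 w & xRw)

This is a Sahlqvist (Geach-type) schema ◇^0□^2A → □^0◇^1A.
Minimal-valuation argument: fix x; take any y with xR^0y and any z with xR^0z. Set V(A) to the set of worlds R-reachable from y in exactly 2 steps. Then □^2A holds at y, so the antecedent holds at x; validity forces ◇^1A at z, giving a w with zR^1w and yR^2w.
First-order correspondent: forall x exists w (x R^2 w & xRw).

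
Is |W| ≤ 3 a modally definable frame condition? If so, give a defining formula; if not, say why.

Modal frame validity is preserved under disjoint unions.
Any modal formula valid on each of 4 disjoint one-world frames is valid on their disjoint union (validity is preserved under disjoint unions). Each one-world frame has |W|=1≤3, but the union has |W|=4.
So no modal formula (or set of formulas) defines exactly the |W|≤3 frames.

Not definable by any modal formula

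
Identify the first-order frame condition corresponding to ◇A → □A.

Partial functionality

Suppose ◇A→□A is valid. Take Rxy, Rxz and set V(A)={y}. Then ◇A at x, so □A at x, so A at z, i.e. z=y.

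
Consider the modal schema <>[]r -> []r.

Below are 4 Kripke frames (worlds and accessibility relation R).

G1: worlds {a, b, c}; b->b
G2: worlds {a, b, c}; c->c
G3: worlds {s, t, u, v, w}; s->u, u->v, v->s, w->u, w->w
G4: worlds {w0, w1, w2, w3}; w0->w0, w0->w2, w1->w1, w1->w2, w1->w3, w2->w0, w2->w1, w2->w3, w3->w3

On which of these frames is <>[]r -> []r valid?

G1, G2

Frame correspondent (Sahlqvist): forall x forall y forall z (Rxy & Rxz -> Ryz) — i.e. the Euclidean property.
G1: ✓.
G2: ✓.
G3: fails — Rsu and Rsu but not Ruu.
G4: fails — Rw0w2 and Rw0w2 but not Rw2w2.
Valid on: G1, G2.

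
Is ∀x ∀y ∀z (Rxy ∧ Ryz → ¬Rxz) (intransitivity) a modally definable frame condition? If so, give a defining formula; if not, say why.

No — not modally definable

If a class were modally definable it would be closed under surjective bounded morphisms (Goldblatt–Thomason).
The 3-cycle (worlds a,b,c with a→b→c→a) is intransitive. Mapping every world to a single reflexive point • is a surjective bounded morphism; the reflexive point is not intransitive (R••∧R•• but R••).
Hence intransitivity is not modally definable.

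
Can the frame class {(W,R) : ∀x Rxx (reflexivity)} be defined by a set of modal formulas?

Definable; □p → p defines it

The condition is reflexivity. A defining modal formula is □p → p.
Suppose □p→p is valid. At any x set V(p)={w : Rxw}. Then □p holds at x, so p holds at x, i.e. Rxx.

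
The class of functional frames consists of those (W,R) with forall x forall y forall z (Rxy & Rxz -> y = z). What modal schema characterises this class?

A defining formula is ◇q → □q (the CD axiom).
Suppose ◇q→□q is valid. Take Rxy, Rxz and set V(q)={y}. Then ◇q at x, so □q at x, so q at z, i.e. z=y.

◇q → □q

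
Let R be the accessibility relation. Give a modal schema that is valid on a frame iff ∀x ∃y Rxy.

The condition is seriality. The D schema □r → ◇r defines it.
Suppose □r→◇r is valid. At any x set V(r)=W. Then □r at x, so ◇r at x, so x has a successor.

□r → ◇r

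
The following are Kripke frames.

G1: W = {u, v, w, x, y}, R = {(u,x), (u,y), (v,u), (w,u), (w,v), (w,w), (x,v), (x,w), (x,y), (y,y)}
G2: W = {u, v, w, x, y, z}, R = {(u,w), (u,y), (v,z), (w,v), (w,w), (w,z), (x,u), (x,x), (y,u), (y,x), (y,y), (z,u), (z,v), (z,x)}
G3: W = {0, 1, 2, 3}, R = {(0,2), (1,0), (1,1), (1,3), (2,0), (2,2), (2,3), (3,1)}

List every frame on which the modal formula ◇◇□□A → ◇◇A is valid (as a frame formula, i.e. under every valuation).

This is the axiom for a generalized confluence (Geach) condition; its first-order frame correspondent is ∀x ∀y (xR²y → ∃w (yR²w ∧ xR²w)).
G1: ✓.
G2: ✓.
G3: ✓.
Valid on: G1, G2, G3.

G1, G2, G3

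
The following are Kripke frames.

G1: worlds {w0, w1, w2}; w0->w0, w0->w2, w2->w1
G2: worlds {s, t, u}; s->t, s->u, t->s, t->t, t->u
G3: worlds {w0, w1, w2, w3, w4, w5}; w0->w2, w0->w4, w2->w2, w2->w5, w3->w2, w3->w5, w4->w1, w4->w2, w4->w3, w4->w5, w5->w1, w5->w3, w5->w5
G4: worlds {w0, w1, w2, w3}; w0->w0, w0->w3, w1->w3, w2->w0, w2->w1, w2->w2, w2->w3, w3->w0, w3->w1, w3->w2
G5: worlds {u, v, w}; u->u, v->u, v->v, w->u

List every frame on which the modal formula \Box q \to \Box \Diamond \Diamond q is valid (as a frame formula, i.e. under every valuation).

Frame correspondent (Sahlqvist): \forall x \forall z (xRz \to \exists w (xRw \wedge z R^2 w)) — i.e. a generalized confluence (Geach) condition.
G1: fails — w0Rw2 but no w with w0Rw and w2R²w.
G2: fails — sRu but no w with sRw and uR²w.
G3: fails — w4Rw1 but no w with w4Rw and w1R²w.
G4: holds.
G5: holds.

G4, G5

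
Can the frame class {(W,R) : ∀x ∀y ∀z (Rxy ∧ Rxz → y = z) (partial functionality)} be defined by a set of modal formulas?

Yes: it is partial functionality, defined by the CD schema ◇p → □p.

Yes — defined by ◇p → □p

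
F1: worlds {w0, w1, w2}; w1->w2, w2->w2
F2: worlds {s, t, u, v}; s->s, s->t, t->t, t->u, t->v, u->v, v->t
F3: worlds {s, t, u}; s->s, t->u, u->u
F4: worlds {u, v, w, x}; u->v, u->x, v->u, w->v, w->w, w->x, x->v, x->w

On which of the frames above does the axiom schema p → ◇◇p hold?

F4

This is the axiom for a generalized confluence (Geach) condition; its first-order frame correspondent is ∀x ∃w (x = w ∧ xR²w).
F1: fails — at w0 but no w with w0=w and w0R²w.
F2: fails — at u but no w with u=w and uR²w.
F3: fails — at t but no w with t=w and tR²w.
F4: ✓.
Valid on: F4.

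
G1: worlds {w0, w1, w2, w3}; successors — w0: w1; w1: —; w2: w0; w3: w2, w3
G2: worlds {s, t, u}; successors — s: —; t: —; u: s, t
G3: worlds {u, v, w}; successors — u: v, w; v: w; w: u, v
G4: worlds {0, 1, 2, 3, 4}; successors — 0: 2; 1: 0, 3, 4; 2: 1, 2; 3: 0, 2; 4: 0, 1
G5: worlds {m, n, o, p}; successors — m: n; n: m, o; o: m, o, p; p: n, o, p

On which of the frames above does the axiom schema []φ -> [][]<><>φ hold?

G2

The schema corresponds to a generalized confluence (Geach) condition: forall x forall z (x R^2 z -> exists w (xRw & z R^2 w)).
G1: fails — w2R²w1 but no w with w2Rw and w1R²w.
G2: ✓.
G3: fails — vR²v but no t with vRt and vR²t.
G4: fails — 1R²0 but no w with 1Rw and 0R²w.
G5: fails — mR²m but no w with mRw and mR²w.
Valid on: G2.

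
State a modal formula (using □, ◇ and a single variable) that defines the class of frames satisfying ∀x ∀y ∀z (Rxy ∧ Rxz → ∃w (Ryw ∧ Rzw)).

A defining formula is ◇□ψ → □◇ψ (the .2 axiom).

◇□ψ → □◇ψ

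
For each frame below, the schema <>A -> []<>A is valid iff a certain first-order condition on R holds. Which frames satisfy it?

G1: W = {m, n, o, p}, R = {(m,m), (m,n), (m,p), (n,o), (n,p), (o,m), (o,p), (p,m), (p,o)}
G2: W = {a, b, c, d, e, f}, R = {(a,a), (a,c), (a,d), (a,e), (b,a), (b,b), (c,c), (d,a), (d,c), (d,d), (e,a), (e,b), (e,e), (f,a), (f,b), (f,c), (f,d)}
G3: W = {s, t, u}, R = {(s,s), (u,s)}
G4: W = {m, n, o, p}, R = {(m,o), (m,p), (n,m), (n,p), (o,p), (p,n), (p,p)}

G3

The schema corresponds to the Euclidean property: forall x forall y forall z (Rxy & Rxz -> Ryz).
G1: fails — Rmn and Rmm but not Rnm.
G2: fails — Rae and Rac but not Rec.
G3: satisfies the condition.
G4: fails — Rmo and Rmo but not Roo.
Valid on: G3.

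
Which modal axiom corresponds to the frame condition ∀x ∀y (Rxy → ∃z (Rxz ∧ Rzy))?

A defining formula is □□r → □r (the C4 axiom).
Suppose □□r→□r is valid. Take Rxy and set V(r)={w : xR²w}. Then □□r at x, so □r at x, so r at y, i.e. ∃z(Rxz∧Rzy).

□□r → □r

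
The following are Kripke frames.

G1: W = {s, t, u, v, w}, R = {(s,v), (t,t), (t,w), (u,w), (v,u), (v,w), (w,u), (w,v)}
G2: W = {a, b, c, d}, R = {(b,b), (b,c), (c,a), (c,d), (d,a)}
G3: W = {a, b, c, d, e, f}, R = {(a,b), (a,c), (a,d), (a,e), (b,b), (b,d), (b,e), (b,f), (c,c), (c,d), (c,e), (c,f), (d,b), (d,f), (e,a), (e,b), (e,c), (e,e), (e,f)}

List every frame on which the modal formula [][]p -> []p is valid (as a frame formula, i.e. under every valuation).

This is the axiom for density; its first-order frame correspondent is forall x forall y (Rxy -> exists z (Rxz & Rzy)).
G1: fails — Ruw but no z with Ruz and Rzw.
G2: fails — Rcd but no z with Rcz and Rzd.
G3: condition met.
Valid on: G3.

G3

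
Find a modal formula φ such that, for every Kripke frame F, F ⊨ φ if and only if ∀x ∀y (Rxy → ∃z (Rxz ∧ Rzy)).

□□q → □q

A defining formula is □□q → □q (the C4 axiom).
Suppose □□q→□q is valid. Take Rxy and set V(q)={w : xR²w}. Then □□q at x, so □q at x, so q at y, i.e. ∃z(Rxz∧Rzy).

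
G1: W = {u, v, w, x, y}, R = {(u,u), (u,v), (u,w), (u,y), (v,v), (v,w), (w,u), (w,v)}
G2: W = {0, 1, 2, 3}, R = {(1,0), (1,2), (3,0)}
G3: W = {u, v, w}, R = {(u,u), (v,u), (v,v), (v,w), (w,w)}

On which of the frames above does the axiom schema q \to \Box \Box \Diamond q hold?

The schema corresponds to a generalized confluence (Geach) condition: \forall x \forall z (x R^2 z \to \exists w (x = w \wedge zRw)).
G1: fails — uR²v but no t with u=t and vRt.
G2: condition met.
G3: fails — vR²u but no t with v=t and uRt.
Valid on: G2.

G2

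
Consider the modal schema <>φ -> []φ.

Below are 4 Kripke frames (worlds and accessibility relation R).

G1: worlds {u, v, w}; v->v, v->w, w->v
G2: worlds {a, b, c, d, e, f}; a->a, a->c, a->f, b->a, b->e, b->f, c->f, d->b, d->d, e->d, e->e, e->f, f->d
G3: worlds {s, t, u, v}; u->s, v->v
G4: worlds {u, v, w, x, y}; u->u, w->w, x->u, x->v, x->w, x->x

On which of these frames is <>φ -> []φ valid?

The schema corresponds to partial functionality: forall x forall y forall z (Rxy & Rxz -> y = z).
G1: fails — v sees both v and w.
G2: fails — a sees both a and c.
G3: ✓.
G4: fails — x sees both u and v.

G3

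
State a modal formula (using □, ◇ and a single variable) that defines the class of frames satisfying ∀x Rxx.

□q → q

A defining formula is □q → q (the T axiom).
Suppose □q→q is valid. At any x set V(q)={w : Rxw}. Then □q holds at x, so q holds at x, i.e. Rxx.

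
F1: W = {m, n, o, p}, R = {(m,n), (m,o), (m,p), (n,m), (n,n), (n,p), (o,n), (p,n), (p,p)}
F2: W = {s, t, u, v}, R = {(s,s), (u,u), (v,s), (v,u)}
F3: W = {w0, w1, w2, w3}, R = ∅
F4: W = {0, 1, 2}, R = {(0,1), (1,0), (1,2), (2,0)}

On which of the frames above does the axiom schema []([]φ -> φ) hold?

F2, F3

This is the axiom for shift-reflexivity; its first-order frame correspondent is forall x forall y (Rxy -> Ryy).
F1: fails — Rmo but not Roo.
F2: holds.
F3: holds.
F4: fails — R12 but not R22.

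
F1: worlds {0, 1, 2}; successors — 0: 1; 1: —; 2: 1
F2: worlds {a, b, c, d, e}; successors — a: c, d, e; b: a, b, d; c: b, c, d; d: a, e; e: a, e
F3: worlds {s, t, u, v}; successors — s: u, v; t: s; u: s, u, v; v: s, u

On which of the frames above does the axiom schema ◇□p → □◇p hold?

The schema corresponds to convergence: ∀x ∀y ∀z (Rxy ∧ Rxz → ∃w (Ryw ∧ Rzw)).
F1: fails — R01 and R01 but 1 and 1 have no common successor.
F2: fails — Rae and Rac but e and c have no common successor.
F3: condition met.
Valid on: F3.

F3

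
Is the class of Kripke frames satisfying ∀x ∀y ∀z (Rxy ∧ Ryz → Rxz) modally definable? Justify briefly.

The condition is transitivity. A defining modal formula is □q → □□q.
Suppose □q→□□q is valid. Take Rxy, Ryz and set V(q)={w : Rxw}. Then □q at x, so □□q at x, so □q at y, so q at z, i.e. Rxz.

Definable; □q → □□q defines it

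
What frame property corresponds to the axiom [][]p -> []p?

Suppose □□p→□p is valid. Take Rxy and set V(p)={w : xR²w}. Then □□p at x, so □p at x, so p at y, i.e. ∃z(Rxz∧Rzy).

density: forall x forall y (Rxy -> exists z (Rxz & Rzy))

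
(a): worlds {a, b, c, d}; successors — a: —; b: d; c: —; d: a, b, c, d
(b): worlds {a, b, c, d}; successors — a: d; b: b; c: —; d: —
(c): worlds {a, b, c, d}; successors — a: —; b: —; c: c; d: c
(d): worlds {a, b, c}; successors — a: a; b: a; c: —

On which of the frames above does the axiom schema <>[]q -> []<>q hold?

(c), (d)

This is the axiom for convergence; its first-order frame correspondent is forall x forall y forall z (Rxy & Rxz -> exists w (Ryw & Rzw)).
(a): fails — Rdc and Rdc but c and c have no common successor.
(b): fails — Rad and Rad but d and d have no common successor.
(c): ✓.
(d): ✓.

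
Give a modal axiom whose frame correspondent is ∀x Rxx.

A defining formula is □p → p (the T axiom).
Suppose □p→p is valid. At any x set V(p)={w : Rxw}. Then □p holds at x, so p holds at x, i.e. Rxx.

□p → p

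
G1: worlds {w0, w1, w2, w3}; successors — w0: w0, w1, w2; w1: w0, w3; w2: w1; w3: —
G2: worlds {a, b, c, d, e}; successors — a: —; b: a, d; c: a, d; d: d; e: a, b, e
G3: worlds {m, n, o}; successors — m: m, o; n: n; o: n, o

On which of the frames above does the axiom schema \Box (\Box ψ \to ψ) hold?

G3

Frame correspondent (Sahlqvist): \forall x \forall y (Rxy \to Ryy) — i.e. shift-reflexivity.
G1: fails — Rw1w3 but not Rw3w3.
G2: fails — Reb but not Rbb.
G3: ✓.
Valid on: G3.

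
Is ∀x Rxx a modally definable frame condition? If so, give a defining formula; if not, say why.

This is a Sahlqvist condition; the T axiom □r → r defines it.
Suppose □r→r is valid. At any x set V(r)={w : Rxw}. Then □r holds at x, so r holds at x, i.e. Rxx.

Yes — defined by □r → r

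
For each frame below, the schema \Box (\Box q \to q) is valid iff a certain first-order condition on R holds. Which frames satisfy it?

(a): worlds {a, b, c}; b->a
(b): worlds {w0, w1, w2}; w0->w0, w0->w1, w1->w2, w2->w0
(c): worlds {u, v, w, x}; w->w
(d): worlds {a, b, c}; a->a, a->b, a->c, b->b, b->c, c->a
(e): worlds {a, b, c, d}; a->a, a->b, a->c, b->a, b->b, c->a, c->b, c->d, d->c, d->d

Frame correspondent (Sahlqvist): \forall x \forall y (Rxy \to Ryy) — i.e. shift-reflexivity.
(a): fails — Rba but not Raa.
(b): fails — Rw1w2 but not Rw2w2.
(c): holds.
(d): fails — Rbc but not Rcc.
(e): fails — Rdc but not Rcc.

(c)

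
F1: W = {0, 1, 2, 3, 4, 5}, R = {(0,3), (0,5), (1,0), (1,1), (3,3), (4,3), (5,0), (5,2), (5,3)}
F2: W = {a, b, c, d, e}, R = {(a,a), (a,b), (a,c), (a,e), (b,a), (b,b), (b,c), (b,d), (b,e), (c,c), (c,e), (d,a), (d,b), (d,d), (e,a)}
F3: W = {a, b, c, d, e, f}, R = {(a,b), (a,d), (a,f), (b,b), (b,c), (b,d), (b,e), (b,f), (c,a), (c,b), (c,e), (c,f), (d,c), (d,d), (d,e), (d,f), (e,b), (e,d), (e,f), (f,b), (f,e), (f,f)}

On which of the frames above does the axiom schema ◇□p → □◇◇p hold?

F2, F3

This is the axiom for a generalized confluence (Geach) condition; its first-order frame correspondent is ∀x ∀y ∀z ((xRy ∧ xRz) → ∃w (yRw ∧ zR²w)).
F1: fails — 5R0, 5R2 but no w with 0Rw and 2R²w.
F2: satisfies the condition.
F3: satisfies the condition.
Valid on: F2, F3.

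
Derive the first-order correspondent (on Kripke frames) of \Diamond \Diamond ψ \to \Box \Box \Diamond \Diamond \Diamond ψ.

\forall x \forall y \forall z ((x R^2 y \wedge x R^2 z) \to \exists w (y = w \wedge z R^3 w))

This is a Sahlqvist (Geach-type) schema ◇^2□^0ψ → □^2◇^3ψ.
First-order correspondent: \forall x \forall y \forall z ((x R^2 y \wedge x R^2 z) \to \exists w (y = w \wedge z R^3 w)).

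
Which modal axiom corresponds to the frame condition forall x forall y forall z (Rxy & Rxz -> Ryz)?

A defining formula is ◇s → □◇s (the 5 axiom).

◇s → □◇s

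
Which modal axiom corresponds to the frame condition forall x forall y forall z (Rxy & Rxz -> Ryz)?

◇r → □◇r

The condition is the Euclidean property. The 5 schema ◇r → □◇r defines it.
Suppose ◇r→□◇r is valid. Take Rxy, Rxz and set V(r)={y}. Then ◇r at x, so □◇r at x, so ◇r at z, so some w with Rzw has r; w=y, i.e. Rzy. By symmetry of the argument, Ryz.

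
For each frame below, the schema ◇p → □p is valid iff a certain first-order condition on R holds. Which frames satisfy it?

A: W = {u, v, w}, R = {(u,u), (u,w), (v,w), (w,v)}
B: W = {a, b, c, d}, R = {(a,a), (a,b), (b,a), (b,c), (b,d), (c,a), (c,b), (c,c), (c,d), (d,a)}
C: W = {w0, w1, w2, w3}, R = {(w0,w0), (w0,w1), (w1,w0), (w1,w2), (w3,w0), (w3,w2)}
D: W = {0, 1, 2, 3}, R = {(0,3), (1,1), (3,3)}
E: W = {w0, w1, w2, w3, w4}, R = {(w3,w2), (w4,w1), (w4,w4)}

This is the axiom for partial functionality; its first-order frame correspondent is ∀x ∀y ∀z (Rxy ∧ Rxz → y = z).
A: fails — u sees both u and w.
B: fails — a sees both a and b.
C: fails — w0 sees both w0 and w1.
D: satisfies the condition.
E: fails — w4 sees both w1 and w4.
Valid on: D.

D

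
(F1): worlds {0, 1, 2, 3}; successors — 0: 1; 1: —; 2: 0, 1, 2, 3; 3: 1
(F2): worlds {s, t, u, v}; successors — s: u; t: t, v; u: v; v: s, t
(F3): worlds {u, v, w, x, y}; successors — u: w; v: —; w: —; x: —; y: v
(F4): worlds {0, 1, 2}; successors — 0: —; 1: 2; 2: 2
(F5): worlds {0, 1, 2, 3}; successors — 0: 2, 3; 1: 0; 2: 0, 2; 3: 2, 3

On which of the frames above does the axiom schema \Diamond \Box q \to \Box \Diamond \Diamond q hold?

(F4), (F5)

Frame correspondent (Sahlqvist): \forall x \forall y \forall z ((xRy \wedge xRz) \to \exists w (yRw \wedge z R^2 w)) — i.e. a generalized confluence (Geach) condition.
(F1): fails — 0R1, 0R1 but no w with 1Rw and 1R²w.
(F2): fails — sRu, sRu but no w with uRw and uR²w.
(F3): fails — uRw, uRw but no t with wRt and wR²t.
(F4): ✓.
(F5): ✓.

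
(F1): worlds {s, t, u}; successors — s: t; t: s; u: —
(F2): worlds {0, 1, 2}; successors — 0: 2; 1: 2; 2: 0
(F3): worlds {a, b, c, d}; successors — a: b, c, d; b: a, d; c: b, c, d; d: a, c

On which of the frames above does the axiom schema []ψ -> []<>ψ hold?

This is the axiom for a generalized confluence (Geach) condition; its first-order frame correspondent is forall x forall z (xRz -> exists w (xRw & zRw)).
(F1): fails — sRt but no w with sRw and tRw.
(F2): fails — 0R2 but no w with 0Rw and 2Rw.
(F3): condition met.

(F3)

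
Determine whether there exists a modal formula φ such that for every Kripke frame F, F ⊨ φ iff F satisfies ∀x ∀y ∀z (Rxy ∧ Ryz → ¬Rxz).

Not modally definable

Modal frame validity is preserved under surjective bounded morphisms.
The 5-cycle (worlds s,t,u,v,w with s→t→u→v→w→s) is intransitive. Mapping every world to a single reflexive point • is a surjective bounded morphism; the reflexive point is not intransitive (R••∧R•• but R••).
So the class is not modally definable.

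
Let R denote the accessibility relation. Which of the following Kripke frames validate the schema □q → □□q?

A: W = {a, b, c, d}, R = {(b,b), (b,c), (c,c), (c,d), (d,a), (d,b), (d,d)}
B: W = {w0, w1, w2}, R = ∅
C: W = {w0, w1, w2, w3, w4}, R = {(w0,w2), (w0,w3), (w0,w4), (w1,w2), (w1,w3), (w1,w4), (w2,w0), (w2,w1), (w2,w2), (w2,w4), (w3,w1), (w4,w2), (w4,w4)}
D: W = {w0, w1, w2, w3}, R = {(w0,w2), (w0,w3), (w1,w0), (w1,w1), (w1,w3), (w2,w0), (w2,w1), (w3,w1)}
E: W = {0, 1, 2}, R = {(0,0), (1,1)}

Frame correspondent (Sahlqvist): ∀x ∀y ∀z (Rxy ∧ Ryz → Rxz) — i.e. transitivity.
A: fails — Rbc and Rcd but not Rbd.
B: holds.
C: fails — Rw1w2 and Rw2w0 but not Rw1w0.
D: fails — Rw1w0 and Rw0w2 but not Rw1w2.
E: holds.

B, E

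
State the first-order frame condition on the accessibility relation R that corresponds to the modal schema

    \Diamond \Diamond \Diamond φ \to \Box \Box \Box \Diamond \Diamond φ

\forall x \forall y \forall z ((x R^3 y \wedge x R^3 z) \to \exists w (y = w \wedge z R^2 w))

This is a Sahlqvist (Geach-type) schema ◇^3□^0φ → □^3◇^2φ.
Minimal-valuation argument: fix x; take any y with xR^3y and any z with xR^3z. Set V(φ) to the set of worlds R-reachable from y in exactly 0 steps. Then □^0φ holds at y, so the antecedent holds at x; validity forces ◇^2φ at z, giving a w with zR^2w and yR^0w.
First-order correspondent: \forall x \forall y \forall z ((x R^3 y \wedge x R^3 z) \to \exists w (y = w \wedge z R^2 w)).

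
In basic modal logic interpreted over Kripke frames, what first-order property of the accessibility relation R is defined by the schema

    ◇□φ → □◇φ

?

Suppose ◇□φ→□◇φ is valid. Take Rxy, Rxz and set V(φ)={w : Ryw}. Then □φ at y so ◇□φ at x, so □◇φ at x, so ◇φ at z, giving w with Rzw and Ryw.
Conversely, on a frame with convergence the schema holds at every world under every valuation.
Frame condition: ∀x ∀y ∀z (Rxy ∧ Rxz → ∃w (Ryw ∧ Rzw)).

Convergence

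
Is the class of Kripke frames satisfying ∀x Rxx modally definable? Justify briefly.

Yes, by □q → q

The condition is reflexivity. A defining modal formula is □q → q.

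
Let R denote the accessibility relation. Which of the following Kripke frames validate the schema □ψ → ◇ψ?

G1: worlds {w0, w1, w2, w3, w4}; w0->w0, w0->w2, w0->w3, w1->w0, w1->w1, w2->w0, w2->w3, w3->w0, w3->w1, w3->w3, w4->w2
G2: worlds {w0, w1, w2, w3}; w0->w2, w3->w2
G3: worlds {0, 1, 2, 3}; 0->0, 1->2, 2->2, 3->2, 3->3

G1, G3

The schema corresponds to seriality: ∀x ∃y Rxy.
G1: condition met.
G2: fails — world w1 has no successor.
G3: condition met.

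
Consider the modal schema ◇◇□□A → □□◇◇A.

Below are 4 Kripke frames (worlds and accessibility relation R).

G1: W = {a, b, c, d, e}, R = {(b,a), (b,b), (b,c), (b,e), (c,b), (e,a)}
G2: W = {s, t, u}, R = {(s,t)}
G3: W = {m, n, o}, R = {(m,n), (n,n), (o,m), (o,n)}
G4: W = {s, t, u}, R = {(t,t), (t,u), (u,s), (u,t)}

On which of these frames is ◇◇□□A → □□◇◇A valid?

Frame correspondent (Sahlqvist): ∀x ∀y ∀z ((xR²y ∧ xR²z) → ∃w (yR²w ∧ zR²w)) — i.e. a generalized confluence (Geach) condition.
G1: fails — bR²a, bR²a but no w with aR²w and aR²w.
G2: satisfies the condition.
G3: satisfies the condition.
G4: fails — tR²s, tR²s but no w with sR²w and sR²w.
Valid on: G2, G3.

G2, G3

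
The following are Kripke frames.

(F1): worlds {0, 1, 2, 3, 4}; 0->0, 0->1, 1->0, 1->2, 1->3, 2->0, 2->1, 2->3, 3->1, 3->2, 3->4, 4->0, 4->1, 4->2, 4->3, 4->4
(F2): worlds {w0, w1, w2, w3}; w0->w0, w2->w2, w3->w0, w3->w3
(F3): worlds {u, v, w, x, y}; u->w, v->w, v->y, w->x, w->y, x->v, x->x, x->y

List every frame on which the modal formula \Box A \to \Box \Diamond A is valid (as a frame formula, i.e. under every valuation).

(F1), (F2)

Frame correspondent (Sahlqvist): \forall x \forall z (xRz \to \exists w (xRw \wedge zRw)) — i.e. a generalized confluence (Geach) condition.
(F1): condition met.
(F2): condition met.
(F3): fails — uRw but no t with uRt and wRt.
Valid on: (F1), (F2).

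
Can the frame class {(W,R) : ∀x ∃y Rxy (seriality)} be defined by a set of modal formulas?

Yes: it is seriality, defined by the D schema □r → ◇r.

Yes, by □r → ◇r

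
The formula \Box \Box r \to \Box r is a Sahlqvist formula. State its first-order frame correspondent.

Suppose □□r→□r is valid. Take Rxy and set V(r)={w : xR²w}. Then □□r at x, so □r at x, so r at y, i.e. ∃z(Rxz∧Rzy).

Density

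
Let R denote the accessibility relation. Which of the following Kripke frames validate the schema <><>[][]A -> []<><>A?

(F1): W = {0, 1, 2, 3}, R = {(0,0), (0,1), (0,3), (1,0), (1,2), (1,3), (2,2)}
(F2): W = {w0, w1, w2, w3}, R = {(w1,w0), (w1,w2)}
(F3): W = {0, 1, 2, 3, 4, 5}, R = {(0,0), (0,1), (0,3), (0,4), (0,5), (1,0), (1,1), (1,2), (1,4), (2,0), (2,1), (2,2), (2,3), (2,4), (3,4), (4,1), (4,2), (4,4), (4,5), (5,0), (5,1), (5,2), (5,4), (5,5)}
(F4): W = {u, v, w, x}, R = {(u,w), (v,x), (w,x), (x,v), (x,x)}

(F2), (F3), (F4)

Frame correspondent (Sahlqvist): forall x forall y forall z ((x R^2 y & xRz) -> exists w (y R^2 w & z R^2 w)) — i.e. a generalized confluence (Geach) condition.
(F1): fails — 0R²0, 0R3 but no w with 0R²w and 3R²w.
(F2): condition met.
(F3): condition met.
(F4): condition met.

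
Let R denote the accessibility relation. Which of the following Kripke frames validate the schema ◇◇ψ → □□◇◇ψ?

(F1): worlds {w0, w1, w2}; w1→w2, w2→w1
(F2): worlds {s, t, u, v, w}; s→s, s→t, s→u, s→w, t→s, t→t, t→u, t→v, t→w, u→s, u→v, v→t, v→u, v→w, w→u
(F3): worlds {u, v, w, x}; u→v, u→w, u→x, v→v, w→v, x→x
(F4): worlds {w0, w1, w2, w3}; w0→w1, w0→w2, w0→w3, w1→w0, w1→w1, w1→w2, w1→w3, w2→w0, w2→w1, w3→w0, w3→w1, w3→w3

Frame correspondent (Sahlqvist): ∀x ∀y ∀z ((xR²y ∧ xR²z) → ∃w (y = w ∧ zR²w)) — i.e. a generalized confluence (Geach) condition.
(F1): satisfies the condition.
(F2): fails — sR²t, sR²w but no w* with t=w* and wR²w*.
(F3): fails — uR²v, uR²x but no t with v=t and xR²t.
(F4): satisfies the condition.
Valid on: (F1), (F4).

(F1), (F4)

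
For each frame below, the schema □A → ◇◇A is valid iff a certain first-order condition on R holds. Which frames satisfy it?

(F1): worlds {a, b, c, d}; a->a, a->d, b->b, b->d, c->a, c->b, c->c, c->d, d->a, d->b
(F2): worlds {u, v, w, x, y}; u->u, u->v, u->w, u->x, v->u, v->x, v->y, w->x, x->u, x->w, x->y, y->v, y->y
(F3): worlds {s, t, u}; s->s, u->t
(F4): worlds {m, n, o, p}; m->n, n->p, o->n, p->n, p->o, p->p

(F1)

This is the axiom for a generalized confluence (Geach) condition; its first-order frame correspondent is ∀x ∃w (xRw ∧ xR²w).
(F1): holds.
(F2): fails — at w but no t with wRt and wR²t.
(F3): fails — at t but no w with tRw and tR²w.
(F4): fails — at m but no w with mRw and mR²w.
Valid on: (F1).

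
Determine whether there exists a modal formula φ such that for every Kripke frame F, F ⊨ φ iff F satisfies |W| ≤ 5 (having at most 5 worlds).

Not modally definable

Any modally definable frame class is closed under disjoint unions.
Any modal formula valid on each of 6 disjoint one-world frames is valid on their disjoint union (validity is preserved under disjoint unions). Each one-world frame has |W|=1≤5, but the union has |W|=6.
So no modal formula (or set of formulas) defines exactly the |W|≤5 frames.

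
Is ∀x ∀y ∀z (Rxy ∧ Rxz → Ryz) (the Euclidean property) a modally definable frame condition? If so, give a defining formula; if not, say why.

The condition is the Euclidean property. A defining modal formula is ◇p → □◇p.
Suppose ◇p→□◇p is valid. Take Rxy, Rxz and set V(p)={y}. Then ◇p at x, so □◇p at x, so ◇p at z, so some w with Rzw has p; w=y, i.e. Rzy. By symmetry of the argument, Ryz.

Definable; ◇p → □◇p defines it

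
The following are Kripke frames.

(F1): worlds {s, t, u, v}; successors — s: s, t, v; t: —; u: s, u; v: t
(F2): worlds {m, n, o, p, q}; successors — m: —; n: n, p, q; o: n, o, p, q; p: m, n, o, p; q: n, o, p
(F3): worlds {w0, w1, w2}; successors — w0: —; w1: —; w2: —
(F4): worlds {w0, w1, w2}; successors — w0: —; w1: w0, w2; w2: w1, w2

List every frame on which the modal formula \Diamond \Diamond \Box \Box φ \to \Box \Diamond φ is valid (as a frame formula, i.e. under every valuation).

The schema corresponds to a generalized confluence (Geach) condition: \forall x \forall y \forall z ((x R^2 y \wedge xRz) \to \exists w (y R^2 w \wedge zRw)).
(F1): fails — sR²s, sRt but no w with sR²w and tRw.
(F2): fails — nR²m, nRn but no w with mR²w and nRw.
(F3): ✓.
(F4): fails — w1R²w1, w1Rw0 but no w with w1R²w and w0Rw.

(F3)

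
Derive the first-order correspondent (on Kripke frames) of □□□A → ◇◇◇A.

This is a Sahlqvist (Geach-type) schema ◇^0□^3A → □^0◇^3A.
First-order correspondent: ∀x ∃w (xR³w ∧ xR³w).

∀x ∃w (xR³w ∧ xR³w)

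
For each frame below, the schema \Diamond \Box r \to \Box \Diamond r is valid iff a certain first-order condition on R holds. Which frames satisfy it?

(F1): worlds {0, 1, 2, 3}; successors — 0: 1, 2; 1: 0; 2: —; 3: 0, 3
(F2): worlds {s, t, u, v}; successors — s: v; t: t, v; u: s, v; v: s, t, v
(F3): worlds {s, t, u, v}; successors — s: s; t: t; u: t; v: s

The schema corresponds to convergence: \forall x \forall y \forall z (Rxy \wedge Rxz \to \exists w (Ryw \wedge Rzw)).
(F1): fails — R02 and R02 but 2 and 2 have no common successor.
(F2): condition met.
(F3): condition met.

(F2), (F3)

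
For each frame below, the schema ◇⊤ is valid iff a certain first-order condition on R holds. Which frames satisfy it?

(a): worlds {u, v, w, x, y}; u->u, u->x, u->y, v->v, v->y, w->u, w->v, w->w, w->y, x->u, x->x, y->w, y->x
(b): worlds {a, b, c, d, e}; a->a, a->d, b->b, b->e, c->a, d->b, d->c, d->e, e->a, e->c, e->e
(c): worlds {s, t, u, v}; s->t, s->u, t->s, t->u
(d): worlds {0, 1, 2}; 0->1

The schema corresponds to seriality: ∀x ∃y Rxy.
(a): ✓.
(b): ✓.
(c): fails — world u has no successor.
(d): fails — world 1 has no successor.

(a), (b)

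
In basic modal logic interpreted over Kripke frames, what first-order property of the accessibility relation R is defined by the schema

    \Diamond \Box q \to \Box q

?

The Euclidean property

This is frame-equivalent to ◇q → □◇q (substitute ¬q for q and contrapose).
Suppose ◇q→□◇q is valid. Take Rxy, Rxz and set V(q)={y}. Then ◇q at x, so □◇q at x, so ◇q at z, so some w with Rzw has q; w=y, i.e. Rzy. By symmetry of the argument, Ryz.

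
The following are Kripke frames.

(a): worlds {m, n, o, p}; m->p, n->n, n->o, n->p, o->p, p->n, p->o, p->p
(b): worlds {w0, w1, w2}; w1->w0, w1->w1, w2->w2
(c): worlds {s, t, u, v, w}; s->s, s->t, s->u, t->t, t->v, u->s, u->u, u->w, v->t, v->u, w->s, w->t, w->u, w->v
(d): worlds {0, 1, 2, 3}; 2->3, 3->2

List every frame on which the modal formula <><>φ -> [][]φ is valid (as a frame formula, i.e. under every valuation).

Frame correspondent (Sahlqvist): forall x forall y forall z ((x R^2 y & x R^2 z) -> exists w (y = w & z = w)) — i.e. a generalized confluence (Geach) condition.
(a): fails — mR²n, mR²o but n ≠ o.
(b): fails — w1R²w0, w1R²w1 but w0 ≠ w1.
(c): fails — sR²s, sR²t but s ≠ t.
(d): ✓.

(d)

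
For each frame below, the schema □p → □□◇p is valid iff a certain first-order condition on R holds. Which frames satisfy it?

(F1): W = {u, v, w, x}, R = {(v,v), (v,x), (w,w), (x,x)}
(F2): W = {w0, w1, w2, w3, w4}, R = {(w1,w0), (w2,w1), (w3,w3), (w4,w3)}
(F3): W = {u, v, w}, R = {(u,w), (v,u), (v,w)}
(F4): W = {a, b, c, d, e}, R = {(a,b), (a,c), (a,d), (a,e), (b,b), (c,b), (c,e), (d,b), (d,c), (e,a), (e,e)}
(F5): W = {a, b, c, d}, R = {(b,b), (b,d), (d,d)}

This is the axiom for a generalized confluence (Geach) condition; its first-order frame correspondent is ∀x ∀z (xR²z → ∃w (xRw ∧ zRw)).
(F1): ✓.
(F2): fails — w2R²w0 but no w with w2Rw and w0Rw.
(F3): fails — vR²w but no t with vRt and wRt.
(F4): fails — dR²e but no w with dRw and eRw.
(F5): ✓.

(F1), (F5)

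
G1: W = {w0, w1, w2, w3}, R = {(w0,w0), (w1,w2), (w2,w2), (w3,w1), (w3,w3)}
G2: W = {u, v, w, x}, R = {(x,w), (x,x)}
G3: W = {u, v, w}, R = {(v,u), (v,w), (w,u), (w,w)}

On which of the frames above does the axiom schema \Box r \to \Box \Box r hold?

This is the axiom for transitivity; its first-order frame correspondent is \forall x \forall y \forall z (Rxy \wedge Ryz \to Rxz).
G1: fails — Rw3w1 and Rw1w2 but not Rw3w2.
G2: satisfies the condition.
G3: satisfies the condition.

G2, G3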